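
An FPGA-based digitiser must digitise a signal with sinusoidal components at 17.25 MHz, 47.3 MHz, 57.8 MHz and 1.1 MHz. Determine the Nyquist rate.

115.6 MHz

Highest-frequency component: 57.8 MHz.
Nyquist rate = 2 × 57.8 MHz = 115.6 MHz.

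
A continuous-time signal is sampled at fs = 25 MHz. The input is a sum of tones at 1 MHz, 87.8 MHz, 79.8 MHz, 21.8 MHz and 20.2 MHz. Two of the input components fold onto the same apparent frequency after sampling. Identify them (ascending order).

20.2 MHz, 79.8 MHz

fs/2 = 12.5 MHz.
1 MHz ≤ fs/2 = 12.5 MHz, passes unchanged.
87.8 MHz mod fs = 12.8 MHz.
12.8 MHz > fs/2 = 12.5 MHz, folds to fs − 12.8 MHz = 12.2 MHz.
79.8 MHz mod fs = 4.8 MHz.
4.8 MHz ≤ fs/2 = 12.5 MHz, appears at 4.8 MHz.
21.8 MHz > fs/2 = 12.5 MHz, folds to fs − 21.8 MHz = 3.2 MHz.
20.2 MHz > fs/2 = 12.5 MHz, folds to fs − 20.2 MHz = 4.8 MHz.
20.2 MHz and 79.8 MHz both map to 4.8 MHz.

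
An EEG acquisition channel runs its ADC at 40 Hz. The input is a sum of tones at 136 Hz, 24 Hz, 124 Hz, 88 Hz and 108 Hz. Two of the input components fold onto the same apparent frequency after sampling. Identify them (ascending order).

fs/2 = 20 Hz.
136 Hz mod fs = 16 Hz.
16 Hz ≤ fs/2 = 20 Hz, appears at 16 Hz.
24 Hz > fs/2 = 20 Hz, folds to fs − 24 Hz = 16 Hz.
124 Hz mod fs = 4 Hz.
4 Hz ≤ fs/2 = 20 Hz, appears at 4 Hz.
88 Hz mod fs = 8 Hz.
8 Hz ≤ fs/2 = 20 Hz, appears at 8 Hz.
108 Hz mod fs = 28 Hz.
28 Hz > fs/2 = 20 Hz, folds to fs − 28 Hz = 12 Hz.
24 Hz and 136 Hz both map to 16 Hz.

24 Hz, 136 Hz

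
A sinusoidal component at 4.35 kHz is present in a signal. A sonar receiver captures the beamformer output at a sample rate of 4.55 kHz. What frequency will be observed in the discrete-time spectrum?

0.2 kHz

4.35 kHz > fs/2 = 2.275 kHz, folds to fs − 4.35 kHz = 0.2 kHz.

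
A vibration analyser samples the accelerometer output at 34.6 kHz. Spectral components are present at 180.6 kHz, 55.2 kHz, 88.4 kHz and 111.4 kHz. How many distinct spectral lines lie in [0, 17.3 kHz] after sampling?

fs/2 = 17.3 kHz.
180.6 kHz mod fs = 7.6 kHz.
7.6 kHz ≤ fs/2 = 17.3 kHz, appears at 7.6 kHz.
55.2 kHz mod fs = 20.6 kHz.
20.6 kHz > fs/2 = 17.3 kHz, folds to fs − 20.6 kHz = 14 kHz.
88.4 kHz mod fs = 19.2 kHz.
19.2 kHz > fs/2 = 17.3 kHz, folds to fs − 19.2 kHz = 15.4 kHz.
111.4 kHz mod fs = 7.6 kHz.
7.6 kHz ≤ fs/2 = 17.3 kHz, appears at 7.6 kHz.
Distinct values: {7.6 kHz, 14 kHz, 15.4 kHz} → 3.

3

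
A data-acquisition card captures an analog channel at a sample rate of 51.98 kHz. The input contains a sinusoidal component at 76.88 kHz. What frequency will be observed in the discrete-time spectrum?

76.88 kHz mod fs = 24.9 kHz.
24.9 kHz ≤ fs/2 = 25.99 kHz, appears at 24.9 kHz.

24.9 kHz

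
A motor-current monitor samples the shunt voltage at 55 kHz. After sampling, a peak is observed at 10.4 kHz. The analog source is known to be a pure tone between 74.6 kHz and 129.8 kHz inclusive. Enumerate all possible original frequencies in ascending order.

99.6 kHz, 120.4 kHz

Frequencies that alias to 10.4 kHz are k·fs ± 10.4 kHz for integer k ≥ 0.
k=0: 10.4 kHz.
k=1: 44.6 kHz, 65.4 kHz.
k=2: 99.6 kHz, 120.4 kHz.
k=3: 154.6 kHz, 175.4 kHz.
Within [74.6 kHz, 129.8 kHz]: 99.6 kHz, 120.4 kHz.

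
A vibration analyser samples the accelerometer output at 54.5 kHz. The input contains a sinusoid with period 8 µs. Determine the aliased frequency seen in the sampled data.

T = 8 µs → f = 1/T = 125 kHz.
125 kHz mod fs = 16 kHz.
16 kHz ≤ fs/2 = 27.25 kHz, appears at 16 kHz.

16 kHz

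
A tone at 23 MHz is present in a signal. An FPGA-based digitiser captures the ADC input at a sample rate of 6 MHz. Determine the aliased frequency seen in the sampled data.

1 MHz

23 MHz mod fs = 5 MHz.
5 MHz > fs/2 = 3 MHz, folds to fs − 5 MHz = 1 MHz.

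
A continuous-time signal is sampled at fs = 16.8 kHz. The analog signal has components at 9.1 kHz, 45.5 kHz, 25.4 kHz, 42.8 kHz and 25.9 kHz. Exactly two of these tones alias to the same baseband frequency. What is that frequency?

7.7 kHz

fs/2 = 8.4 kHz.
9.1 kHz > fs/2 = 8.4 kHz, folds to fs − 9.1 kHz = 7.7 kHz.
45.5 kHz mod fs = 11.9 kHz.
11.9 kHz > fs/2 = 8.4 kHz, folds to fs − 11.9 kHz = 4.9 kHz.
25.4 kHz mod fs = 8.6 kHz.
8.6 kHz > fs/2 = 8.4 kHz, folds to fs − 8.6 kHz = 8.2 kHz.
42.8 kHz mod fs = 9.2 kHz.
9.2 kHz > fs/2 = 8.4 kHz, folds to fs − 9.2 kHz = 7.6 kHz.
25.9 kHz mod fs = 9.1 kHz.
9.1 kHz > fs/2 = 8.4 kHz, folds to fs − 9.1 kHz = 7.7 kHz.
9.1 kHz and 25.9 kHz both map to 7.7 kHz.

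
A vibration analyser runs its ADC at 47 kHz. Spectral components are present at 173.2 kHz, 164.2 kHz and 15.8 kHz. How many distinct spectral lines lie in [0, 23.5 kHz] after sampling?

fs/2 = 23.5 kHz.
173.2 kHz mod fs = 32.2 kHz.
32.2 kHz > fs/2 = 23.5 kHz, folds to fs − 32.2 kHz = 14.8 kHz.
164.2 kHz mod fs = 23.2 kHz.
23.2 kHz ≤ fs/2 = 23.5 kHz, appears at 23.2 kHz.
15.8 kHz ≤ fs/2 = 23.5 kHz, passes unchanged.
Distinct values: {14.8 kHz, 15.8 kHz, 23.2 kHz} → 3.

3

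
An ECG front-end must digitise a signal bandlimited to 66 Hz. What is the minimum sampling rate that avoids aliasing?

Nyquist rate = 2 × 66 Hz = 132 Hz.

132 Hz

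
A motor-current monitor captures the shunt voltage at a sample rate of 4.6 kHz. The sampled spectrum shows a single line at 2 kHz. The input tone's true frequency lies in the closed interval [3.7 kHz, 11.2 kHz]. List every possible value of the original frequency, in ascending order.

6.6 kHz, 7.2 kHz, 11.2 kHz

Frequencies that alias to 2 kHz are k·fs ± 2 kHz for integer k ≥ 0.
k=0: 2 kHz.
k=1: 2.6 kHz, 6.6 kHz.
k=2: 7.2 kHz, 11.2 kHz.
k=3: 11.8 kHz, 15.8 kHz.
Within [3.7 kHz, 11.2 kHz]: 6.6 kHz, 7.2 kHz, 11.2 kHz.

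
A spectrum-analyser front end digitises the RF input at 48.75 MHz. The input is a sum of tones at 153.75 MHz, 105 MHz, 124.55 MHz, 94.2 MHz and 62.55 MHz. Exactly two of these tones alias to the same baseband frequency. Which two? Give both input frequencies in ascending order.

fs/2 = 24.375 MHz.
153.75 MHz mod fs = 7.5 MHz.
7.5 MHz ≤ fs/2 = 24.375 MHz, appears at 7.5 MHz.
105 MHz mod fs = 7.5 MHz.
7.5 MHz ≤ fs/2 = 24.375 MHz, appears at 7.5 MHz.
124.55 MHz mod fs = 27.05 MHz.
27.05 MHz > fs/2 = 24.375 MHz, folds to fs − 27.05 MHz = 21.7 MHz.
94.2 MHz mod fs = 45.45 MHz.
45.45 MHz > fs/2 = 24.375 MHz, folds to fs − 45.45 MHz = 3.3 MHz.
62.55 MHz mod fs = 13.8 MHz.
13.8 MHz ≤ fs/2 = 24.375 MHz, appears at 13.8 MHz.
105 MHz and 153.75 MHz both map to 7.5 MHz.

105 MHz, 153.75 MHz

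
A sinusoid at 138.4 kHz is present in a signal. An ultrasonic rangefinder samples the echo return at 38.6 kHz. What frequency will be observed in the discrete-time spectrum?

138.4 kHz mod fs = 22.6 kHz.
22.6 kHz > fs/2 = 19.3 kHz, folds to fs − 22.6 kHz = 16 kHz.

16 kHz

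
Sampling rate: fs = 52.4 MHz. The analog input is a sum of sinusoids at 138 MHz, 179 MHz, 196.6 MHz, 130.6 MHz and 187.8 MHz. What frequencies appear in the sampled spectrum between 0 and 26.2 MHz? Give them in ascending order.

fs/2 = 26.2 MHz.
138 MHz mod fs = 33.2 MHz.
33.2 MHz > fs/2 = 26.2 MHz, folds to fs − 33.2 MHz = 19.2 MHz.
179 MHz mod fs = 21.8 MHz.
21.8 MHz ≤ fs/2 = 26.2 MHz, appears at 21.8 MHz.
196.6 MHz mod fs = 39.4 MHz.
39.4 MHz > fs/2 = 26.2 MHz, folds to fs − 39.4 MHz = 13 MHz.
130.6 MHz mod fs = 25.8 MHz.
25.8 MHz ≤ fs/2 = 26.2 MHz, appears at 25.8 MHz.
187.8 MHz mod fs = 30.6 MHz.
30.6 MHz > fs/2 = 26.2 MHz, folds to fs − 30.6 MHz = 21.8 MHz.
Distinct values: {13 MHz, 19.2 MHz, 21.8 MHz, 25.8 MHz}.

13 MHz, 19.2 MHz, 21.8 MHz, 25.8 MHz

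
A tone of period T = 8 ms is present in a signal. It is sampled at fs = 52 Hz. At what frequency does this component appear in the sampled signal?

21 Hz

T = 8 ms → f = 1/T = 125 Hz.
125 Hz mod fs = 21 Hz.
21 Hz ≤ fs/2 = 26 Hz, appears at 21 Hz.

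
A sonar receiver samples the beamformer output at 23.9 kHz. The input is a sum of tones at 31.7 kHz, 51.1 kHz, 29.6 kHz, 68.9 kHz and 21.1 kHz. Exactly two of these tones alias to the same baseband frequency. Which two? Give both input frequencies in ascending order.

fs/2 = 11.95 kHz.
31.7 kHz mod fs = 7.8 kHz.
7.8 kHz ≤ fs/2 = 11.95 kHz, appears at 7.8 kHz.
51.1 kHz mod fs = 3.3 kHz.
3.3 kHz ≤ fs/2 = 11.95 kHz, appears at 3.3 kHz.
29.6 kHz mod fs = 5.7 kHz.
5.7 kHz ≤ fs/2 = 11.95 kHz, appears at 5.7 kHz.
68.9 kHz mod fs = 21.1 kHz.
21.1 kHz > fs/2 = 11.95 kHz, folds to fs − 21.1 kHz = 2.8 kHz.
21.1 kHz > fs/2 = 11.95 kHz, folds to fs − 21.1 kHz = 2.8 kHz.
21.1 kHz and 68.9 kHz both map to 2.8 kHz.

21.1 kHz, 68.9 kHz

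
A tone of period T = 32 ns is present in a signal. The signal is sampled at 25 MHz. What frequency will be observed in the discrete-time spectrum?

T = 32 ns → f = 1/T = 31.25 MHz.
31.25 MHz mod fs = 6.25 MHz.
6.25 MHz ≤ fs/2 = 12.5 MHz, appears at 6.25 MHz.

6.25 MHz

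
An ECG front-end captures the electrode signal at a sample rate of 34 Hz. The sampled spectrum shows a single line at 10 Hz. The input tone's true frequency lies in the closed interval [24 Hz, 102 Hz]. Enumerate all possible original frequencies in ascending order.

Frequencies that alias to 10 Hz are k·fs ± 10 Hz for integer k ≥ 0.
k=0: 10 Hz.
k=1: 24 Hz, 44 Hz.
k=2: 58 Hz, 78 Hz.
k=3: 92 Hz, 112 Hz.
k=4: 126 Hz, 146 Hz.
Within [24 Hz, 102 Hz]: 24 Hz, 44 Hz, 58 Hz, 78 Hz, 92 Hz.

24 Hz, 44 Hz, 58 Hz, 78 Hz, 92 Hz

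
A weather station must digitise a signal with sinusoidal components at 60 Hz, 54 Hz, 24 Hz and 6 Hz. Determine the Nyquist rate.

Highest-frequency component: 60 Hz.
Nyquist rate = 2 × 60 Hz = 120 Hz.

120 Hz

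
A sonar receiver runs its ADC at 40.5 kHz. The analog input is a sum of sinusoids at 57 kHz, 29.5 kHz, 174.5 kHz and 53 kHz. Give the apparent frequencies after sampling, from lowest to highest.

fs/2 = 20.25 kHz.
57 kHz mod fs = 16.5 kHz.
16.5 kHz ≤ fs/2 = 20.25 kHz, appears at 16.5 kHz.
29.5 kHz > fs/2 = 20.25 kHz, folds to fs − 29.5 kHz = 11 kHz.
174.5 kHz mod fs = 12.5 kHz.
12.5 kHz ≤ fs/2 = 20.25 kHz, appears at 12.5 kHz.
53 kHz mod fs = 12.5 kHz.
12.5 kHz ≤ fs/2 = 20.25 kHz, appears at 12.5 kHz.
Distinct values: {11 kHz, 12.5 kHz, 16.5 kHz}.

11 kHz, 12.5 kHz, 16.5 kHz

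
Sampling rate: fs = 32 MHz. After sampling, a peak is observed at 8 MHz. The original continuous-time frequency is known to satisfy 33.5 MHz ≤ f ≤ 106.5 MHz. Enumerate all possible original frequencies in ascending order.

40 MHz, 56 MHz, 72 MHz, 88 MHz, 104 MHz

Frequencies that alias to 8 MHz are k·fs ± 8 MHz for integer k ≥ 0.
k=0: 8 MHz.
k=1: 24 MHz, 40 MHz.
k=2: 56 MHz, 72 MHz.
k=3: 88 MHz, 104 MHz.
k=4: 120 MHz, 136 MHz.
Within [33.5 MHz, 106.5 MHz]: 40 MHz, 56 MHz, 72 MHz, 88 MHz, 104 MHz.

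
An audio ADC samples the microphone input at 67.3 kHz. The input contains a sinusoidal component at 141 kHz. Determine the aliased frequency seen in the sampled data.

6.4 kHz

141 kHz mod fs = 6.4 kHz.
6.4 kHz ≤ fs/2 = 33.65 kHz, appears at 6.4 kHz.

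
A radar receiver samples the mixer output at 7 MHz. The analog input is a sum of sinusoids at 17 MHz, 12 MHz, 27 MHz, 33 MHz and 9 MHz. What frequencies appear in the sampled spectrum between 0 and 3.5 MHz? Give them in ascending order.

1 MHz, 2 MHz, 3 MHz

fs/2 = 3.5 MHz.
17 MHz mod fs = 3 MHz.
3 MHz ≤ fs/2 = 3.5 MHz, appears at 3 MHz.
12 MHz mod fs = 5 MHz.
5 MHz > fs/2 = 3.5 MHz, folds to fs − 5 MHz = 2 MHz.
27 MHz mod fs = 6 MHz.
6 MHz > fs/2 = 3.5 MHz, folds to fs − 6 MHz = 1 MHz.
33 MHz mod fs = 5 MHz.
5 MHz > fs/2 = 3.5 MHz, folds to fs − 5 MHz = 2 MHz.
9 MHz mod fs = 2 MHz.
2 MHz ≤ fs/2 = 3.5 MHz, appears at 2 MHz.
Distinct values: {1 MHz, 2 MHz, 3 MHz}.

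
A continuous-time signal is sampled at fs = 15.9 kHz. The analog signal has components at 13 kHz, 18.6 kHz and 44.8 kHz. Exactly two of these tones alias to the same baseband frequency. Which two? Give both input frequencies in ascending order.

13 kHz, 44.8 kHz

fs/2 = 7.95 kHz.
13 kHz > fs/2 = 7.95 kHz, folds to fs − 13 kHz = 2.9 kHz.
18.6 kHz mod fs = 2.7 kHz.
2.7 kHz ≤ fs/2 = 7.95 kHz, appears at 2.7 kHz.
44.8 kHz mod fs = 13 kHz.
13 kHz > fs/2 = 7.95 kHz, folds to fs − 13 kHz = 2.9 kHz.
13 kHz and 44.8 kHz both map to 2.9 kHz.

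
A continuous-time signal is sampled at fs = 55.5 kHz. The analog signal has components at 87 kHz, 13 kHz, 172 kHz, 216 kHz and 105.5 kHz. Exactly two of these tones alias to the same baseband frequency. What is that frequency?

5.5 kHz

fs/2 = 27.75 kHz.
87 kHz mod fs = 31.5 kHz.
31.5 kHz > fs/2 = 27.75 kHz, folds to fs − 31.5 kHz = 24 kHz.
13 kHz ≤ fs/2 = 27.75 kHz, passes unchanged.
172 kHz mod fs = 5.5 kHz.
5.5 kHz ≤ fs/2 = 27.75 kHz, appears at 5.5 kHz.
216 kHz mod fs = 49.5 kHz.
49.5 kHz > fs/2 = 27.75 kHz, folds to fs − 49.5 kHz = 6 kHz.
105.5 kHz mod fs = 50 kHz.
50 kHz > fs/2 = 27.75 kHz, folds to fs − 50 kHz = 5.5 kHz.
105.5 kHz and 172 kHz both map to 5.5 kHz.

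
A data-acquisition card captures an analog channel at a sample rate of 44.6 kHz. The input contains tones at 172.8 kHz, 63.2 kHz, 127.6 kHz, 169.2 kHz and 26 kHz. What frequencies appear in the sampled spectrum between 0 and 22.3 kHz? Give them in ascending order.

5.6 kHz, 6.2 kHz, 9.2 kHz, 18.6 kHz

fs/2 = 22.3 kHz.
172.8 kHz mod fs = 39 kHz.
39 kHz > fs/2 = 22.3 kHz, folds to fs − 39 kHz = 5.6 kHz.
63.2 kHz mod fs = 18.6 kHz.
18.6 kHz ≤ fs/2 = 22.3 kHz, appears at 18.6 kHz.
127.6 kHz mod fs = 38.4 kHz.
38.4 kHz > fs/2 = 22.3 kHz, folds to fs − 38.4 kHz = 6.2 kHz.
169.2 kHz mod fs = 35.4 kHz.
35.4 kHz > fs/2 = 22.3 kHz, folds to fs − 35.4 kHz = 9.2 kHz.
26 kHz > fs/2 = 22.3 kHz, folds to fs − 26 kHz = 18.6 kHz.
Distinct values: {5.6 kHz, 6.2 kHz, 9.2 kHz, 18.6 kHz}.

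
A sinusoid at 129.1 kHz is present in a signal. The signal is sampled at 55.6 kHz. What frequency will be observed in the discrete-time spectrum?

17.9 kHz

129.1 kHz mod fs = 17.9 kHz.
17.9 kHz ≤ fs/2 = 27.8 kHz, appears at 17.9 kHz.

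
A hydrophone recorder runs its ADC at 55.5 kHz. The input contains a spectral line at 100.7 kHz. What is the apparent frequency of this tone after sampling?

100.7 kHz mod fs = 45.2 kHz.
45.2 kHz > fs/2 = 27.75 kHz, folds to fs − 45.2 kHz = 10.3 kHz.

10.3 kHz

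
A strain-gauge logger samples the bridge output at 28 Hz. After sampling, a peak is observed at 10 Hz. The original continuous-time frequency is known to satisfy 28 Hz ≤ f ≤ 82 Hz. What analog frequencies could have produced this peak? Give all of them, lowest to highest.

Frequencies that alias to 10 Hz are k·fs ± 10 Hz for integer k ≥ 0.
k=0: 10 Hz.
k=1: 18 Hz, 38 Hz.
k=2: 46 Hz, 66 Hz.
k=3: 74 Hz, 94 Hz.
k=4: 102 Hz, 122 Hz.
Within [28 Hz, 82 Hz]: 38 Hz, 46 Hz, 66 Hz, 74 Hz.

38 Hz, 46 Hz, 66 Hz, 74 Hz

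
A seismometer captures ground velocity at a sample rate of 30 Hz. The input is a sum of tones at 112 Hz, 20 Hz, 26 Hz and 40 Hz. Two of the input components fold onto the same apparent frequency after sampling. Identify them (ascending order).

fs/2 = 15 Hz.
112 Hz mod fs = 22 Hz.
22 Hz > fs/2 = 15 Hz, folds to fs − 22 Hz = 8 Hz.
20 Hz > fs/2 = 15 Hz, folds to fs − 20 Hz = 10 Hz.
26 Hz > fs/2 = 15 Hz, folds to fs − 26 Hz = 4 Hz.
40 Hz mod fs = 10 Hz.
10 Hz ≤ fs/2 = 15 Hz, appears at 10 Hz.
20 Hz and 40 Hz both map to 10 Hz.

20 Hz, 40 Hz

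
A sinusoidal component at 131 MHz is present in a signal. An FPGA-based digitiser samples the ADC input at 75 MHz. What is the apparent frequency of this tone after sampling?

131 MHz mod fs = 56 MHz.
56 MHz > fs/2 = 37.5 MHz, folds to fs − 56 MHz = 19 MHz.

19 MHz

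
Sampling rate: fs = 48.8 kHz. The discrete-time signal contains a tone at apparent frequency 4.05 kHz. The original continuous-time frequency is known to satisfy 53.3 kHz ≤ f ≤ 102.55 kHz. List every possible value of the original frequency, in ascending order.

Frequencies that alias to 4.05 kHz are k·fs ± 4.05 kHz for integer k ≥ 0.
k=0: 4.05 kHz.
k=1: 44.75 kHz, 52.85 kHz.
k=2: 93.55 kHz, 101.65 kHz.
k=3: 142.35 kHz, 150.45 kHz.
Within [53.3 kHz, 102.55 kHz]: 93.55 kHz, 101.65 kHz.

93.55 kHz, 101.65 kHz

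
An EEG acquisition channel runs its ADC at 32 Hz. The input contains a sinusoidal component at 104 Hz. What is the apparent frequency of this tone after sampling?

104 Hz mod fs = 8 Hz.
8 Hz ≤ fs/2 = 16 Hz, appears at 8 Hz.

8 Hz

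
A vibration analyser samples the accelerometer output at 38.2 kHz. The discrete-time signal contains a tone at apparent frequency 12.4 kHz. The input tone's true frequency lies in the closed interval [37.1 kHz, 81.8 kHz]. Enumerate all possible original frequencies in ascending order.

50.6 kHz, 64 kHz

Frequencies that alias to 12.4 kHz are k·fs ± 12.4 kHz for integer k ≥ 0.
k=0: 12.4 kHz.
k=1: 25.8 kHz, 50.6 kHz.
k=2: 64 kHz, 88.8 kHz.
k=3: 102.2 kHz, 127 kHz.
Within [37.1 kHz, 81.8 kHz]: 50.6 kHz, 64 kHz.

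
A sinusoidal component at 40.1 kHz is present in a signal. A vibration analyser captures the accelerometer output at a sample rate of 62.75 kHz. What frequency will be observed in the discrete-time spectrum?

22.65 kHz

40.1 kHz > fs/2 = 31.375 kHz, folds to fs − 40.1 kHz = 22.65 kHz.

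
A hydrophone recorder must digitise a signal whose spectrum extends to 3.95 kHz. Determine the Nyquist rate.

7.9 kHz

Nyquist rate = 2 × 3.95 kHz = 7.9 kHz.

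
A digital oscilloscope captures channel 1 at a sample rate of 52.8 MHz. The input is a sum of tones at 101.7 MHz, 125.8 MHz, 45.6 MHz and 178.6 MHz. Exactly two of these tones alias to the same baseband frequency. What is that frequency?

fs/2 = 26.4 MHz.
101.7 MHz mod fs = 48.9 MHz.
48.9 MHz > fs/2 = 26.4 MHz, folds to fs − 48.9 MHz = 3.9 MHz.
125.8 MHz mod fs = 20.2 MHz.
20.2 MHz ≤ fs/2 = 26.4 MHz, appears at 20.2 MHz.
45.6 MHz > fs/2 = 26.4 MHz, folds to fs − 45.6 MHz = 7.2 MHz.
178.6 MHz mod fs = 20.2 MHz.
20.2 MHz ≤ fs/2 = 26.4 MHz, appears at 20.2 MHz.
125.8 MHz and 178.6 MHz both map to 20.2 MHz.

20.2 MHz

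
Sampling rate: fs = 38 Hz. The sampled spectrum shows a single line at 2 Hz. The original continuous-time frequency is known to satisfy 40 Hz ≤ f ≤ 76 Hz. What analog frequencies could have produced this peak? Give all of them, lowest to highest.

Frequencies that alias to 2 Hz are k·fs ± 2 Hz for integer k ≥ 0.
k=0: 2 Hz.
k=1: 36 Hz, 40 Hz.
k=2: 74 Hz, 78 Hz.
k=3: 112 Hz, 116 Hz.
Within [40 Hz, 76 Hz]: 40 Hz, 74 Hz.

40 Hz, 74 Hz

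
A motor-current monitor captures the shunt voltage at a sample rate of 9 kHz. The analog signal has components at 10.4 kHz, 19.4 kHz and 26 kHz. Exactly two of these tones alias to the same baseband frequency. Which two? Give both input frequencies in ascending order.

fs/2 = 4.5 kHz.
10.4 kHz mod fs = 1.4 kHz.
1.4 kHz ≤ fs/2 = 4.5 kHz, appears at 1.4 kHz.
19.4 kHz mod fs = 1.4 kHz.
1.4 kHz ≤ fs/2 = 4.5 kHz, appears at 1.4 kHz.
26 kHz mod fs = 8 kHz.
8 kHz > fs/2 = 4.5 kHz, folds to fs − 8 kHz = 1 kHz.
10.4 kHz and 19.4 kHz both map to 1.4 kHz.

10.4 kHz, 19.4 kHz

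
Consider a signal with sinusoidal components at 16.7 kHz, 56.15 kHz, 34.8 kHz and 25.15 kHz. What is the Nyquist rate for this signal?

112.3 kHz

Highest-frequency component: 56.15 kHz.
Nyquist rate = 2 × 56.15 kHz = 112.3 kHz.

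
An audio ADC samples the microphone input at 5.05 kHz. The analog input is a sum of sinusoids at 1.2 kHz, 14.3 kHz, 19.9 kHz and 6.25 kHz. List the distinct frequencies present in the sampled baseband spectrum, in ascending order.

0.3 kHz, 0.85 kHz, 1.2 kHz

fs/2 = 2.525 kHz.
1.2 kHz ≤ fs/2 = 2.525 kHz, passes unchanged.
14.3 kHz mod fs = 4.2 kHz.
4.2 kHz > fs/2 = 2.525 kHz, folds to fs − 4.2 kHz = 0.85 kHz.
19.9 kHz mod fs = 4.75 kHz.
4.75 kHz > fs/2 = 2.525 kHz, folds to fs − 4.75 kHz = 0.3 kHz.
6.25 kHz mod fs = 1.2 kHz.
1.2 kHz ≤ fs/2 = 2.525 kHz, appears at 1.2 kHz.
Distinct values: {0.3 kHz, 0.85 kHz, 1.2 kHz}.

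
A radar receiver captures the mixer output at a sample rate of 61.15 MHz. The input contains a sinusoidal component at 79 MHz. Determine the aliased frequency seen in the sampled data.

79 MHz mod fs = 17.85 MHz.
17.85 MHz ≤ fs/2 = 30.575 MHz, appears at 17.85 MHz.

17.85 MHz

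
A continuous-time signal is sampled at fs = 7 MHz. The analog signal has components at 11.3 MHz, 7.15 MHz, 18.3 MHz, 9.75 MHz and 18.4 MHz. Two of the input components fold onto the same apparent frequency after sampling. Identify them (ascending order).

11.3 MHz, 18.3 MHz

fs/2 = 3.5 MHz.
11.3 MHz mod fs = 4.3 MHz.
4.3 MHz > fs/2 = 3.5 MHz, folds to fs − 4.3 MHz = 2.7 MHz.
7.15 MHz mod fs = 0.15 MHz.
0.15 MHz ≤ fs/2 = 3.5 MHz, appears at 0.15 MHz.
18.3 MHz mod fs = 4.3 MHz.
4.3 MHz > fs/2 = 3.5 MHz, folds to fs − 4.3 MHz = 2.7 MHz.
9.75 MHz mod fs = 2.75 MHz.
2.75 MHz ≤ fs/2 = 3.5 MHz, appears at 2.75 MHz.
18.4 MHz mod fs = 4.4 MHz.
4.4 MHz > fs/2 = 3.5 MHz, folds to fs − 4.4 MHz = 2.6 MHz.
11.3 MHz and 18.3 MHz both map to 2.7 MHz.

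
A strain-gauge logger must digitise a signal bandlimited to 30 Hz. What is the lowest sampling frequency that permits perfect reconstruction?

Nyquist rate = 2 × 30 Hz = 60 Hz.

60 Hz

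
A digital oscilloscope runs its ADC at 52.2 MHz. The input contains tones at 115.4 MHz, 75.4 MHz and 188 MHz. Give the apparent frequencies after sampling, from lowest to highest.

11 MHz, 20.8 MHz, 23.2 MHz

fs/2 = 26.1 MHz.
115.4 MHz mod fs = 11 MHz.
11 MHz ≤ fs/2 = 26.1 MHz, appears at 11 MHz.
75.4 MHz mod fs = 23.2 MHz.
23.2 MHz ≤ fs/2 = 26.1 MHz, appears at 23.2 MHz.
188 MHz mod fs = 31.4 MHz.
31.4 MHz > fs/2 = 26.1 MHz, folds to fs − 31.4 MHz = 20.8 MHz.
Distinct values: {11 MHz, 20.8 MHz, 23.2 MHz}.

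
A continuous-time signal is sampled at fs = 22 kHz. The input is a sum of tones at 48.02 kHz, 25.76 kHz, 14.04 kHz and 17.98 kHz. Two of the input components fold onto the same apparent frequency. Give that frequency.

4.02 kHz

fs/2 = 11 kHz.
48.02 kHz mod fs = 4.02 kHz.
4.02 kHz ≤ fs/2 = 11 kHz, appears at 4.02 kHz.
25.76 kHz mod fs = 3.76 kHz.
3.76 kHz ≤ fs/2 = 11 kHz, appears at 3.76 kHz.
14.04 kHz > fs/2 = 11 kHz, folds to fs − 14.04 kHz = 7.96 kHz.
17.98 kHz > fs/2 = 11 kHz, folds to fs − 17.98 kHz = 4.02 kHz.
17.98 kHz and 48.02 kHz both map to 4.02 kHz.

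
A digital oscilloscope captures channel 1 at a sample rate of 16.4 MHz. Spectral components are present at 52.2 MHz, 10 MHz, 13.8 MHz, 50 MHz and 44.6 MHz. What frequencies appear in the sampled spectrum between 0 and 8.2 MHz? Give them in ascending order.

fs/2 = 8.2 MHz.
52.2 MHz mod fs = 3 MHz.
3 MHz ≤ fs/2 = 8.2 MHz, appears at 3 MHz.
10 MHz > fs/2 = 8.2 MHz, folds to fs − 10 MHz = 6.4 MHz.
13.8 MHz > fs/2 = 8.2 MHz, folds to fs − 13.8 MHz = 2.6 MHz.
50 MHz mod fs = 0.8 MHz.
0.8 MHz ≤ fs/2 = 8.2 MHz, appears at 0.8 MHz.
44.6 MHz mod fs = 11.8 MHz.
11.8 MHz > fs/2 = 8.2 MHz, folds to fs − 11.8 MHz = 4.6 MHz.
Distinct values: {0.8 MHz, 2.6 MHz, 3 MHz, 4.6 MHz, 6.4 MHz}.

0.8 MHz, 2.6 MHz, 3 MHz, 4.6 MHz, 6.4 MHz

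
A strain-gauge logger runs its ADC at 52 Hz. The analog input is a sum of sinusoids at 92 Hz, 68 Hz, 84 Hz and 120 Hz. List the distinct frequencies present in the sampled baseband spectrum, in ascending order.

fs/2 = 26 Hz.
92 Hz mod fs = 40 Hz.
40 Hz > fs/2 = 26 Hz, folds to fs − 40 Hz = 12 Hz.
68 Hz mod fs = 16 Hz.
16 Hz ≤ fs/2 = 26 Hz, appears at 16 Hz.
84 Hz mod fs = 32 Hz.
32 Hz > fs/2 = 26 Hz, folds to fs − 32 Hz = 20 Hz.
120 Hz mod fs = 16 Hz.
16 Hz ≤ fs/2 = 26 Hz, appears at 16 Hz.
Distinct values: {12 Hz, 16 Hz, 20 Hz}.

12 Hz, 16 Hz, 20 Hz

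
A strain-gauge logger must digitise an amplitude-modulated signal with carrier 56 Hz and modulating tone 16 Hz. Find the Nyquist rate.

AM sidebands sit at fc ± fm = 40 Hz and 72 Hz.
Highest-frequency component: 72 Hz.
Nyquist rate = 2 × 72 Hz = 144 Hz.

144 Hz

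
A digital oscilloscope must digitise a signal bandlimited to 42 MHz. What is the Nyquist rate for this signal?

84 MHz

Nyquist rate = 2 × 42 MHz = 84 MHz.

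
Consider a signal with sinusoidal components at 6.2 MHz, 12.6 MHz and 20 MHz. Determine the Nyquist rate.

Highest-frequency component: 20 MHz.
Nyquist rate = 2 × 20 MHz = 40 MHz.

40 MHz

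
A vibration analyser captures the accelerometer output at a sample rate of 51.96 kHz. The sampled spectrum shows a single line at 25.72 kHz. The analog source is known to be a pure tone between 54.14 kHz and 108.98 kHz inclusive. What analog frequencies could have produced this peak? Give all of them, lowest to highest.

77.68 kHz, 78.2 kHz

Frequencies that alias to 25.72 kHz are k·fs ± 25.72 kHz for integer k ≥ 0.
k=0: 25.72 kHz.
k=1: 26.24 kHz, 77.68 kHz.
k=2: 78.2 kHz, 129.64 kHz.
k=3: 130.16 kHz, 181.6 kHz.
Within [54.14 kHz, 108.98 kHz]: 77.68 kHz, 78.2 kHz.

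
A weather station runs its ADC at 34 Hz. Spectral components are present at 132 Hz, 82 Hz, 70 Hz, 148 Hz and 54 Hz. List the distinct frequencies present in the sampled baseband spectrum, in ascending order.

2 Hz, 4 Hz, 12 Hz, 14 Hz

fs/2 = 17 Hz.
132 Hz mod fs = 30 Hz.
30 Hz > fs/2 = 17 Hz, folds to fs − 30 Hz = 4 Hz.
82 Hz mod fs = 14 Hz.
14 Hz ≤ fs/2 = 17 Hz, appears at 14 Hz.
70 Hz mod fs = 2 Hz.
2 Hz ≤ fs/2 = 17 Hz, appears at 2 Hz.
148 Hz mod fs = 12 Hz.
12 Hz ≤ fs/2 = 17 Hz, appears at 12 Hz.
54 Hz mod fs = 20 Hz.
20 Hz > fs/2 = 17 Hz, folds to fs − 20 Hz = 14 Hz.
Distinct values: {2 Hz, 4 Hz, 12 Hz, 14 Hz}.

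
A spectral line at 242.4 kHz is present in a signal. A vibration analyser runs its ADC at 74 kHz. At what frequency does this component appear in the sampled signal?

242.4 kHz mod fs = 20.4 kHz.
20.4 kHz ≤ fs/2 = 37 kHz, appears at 20.4 kHz.

20.4 kHz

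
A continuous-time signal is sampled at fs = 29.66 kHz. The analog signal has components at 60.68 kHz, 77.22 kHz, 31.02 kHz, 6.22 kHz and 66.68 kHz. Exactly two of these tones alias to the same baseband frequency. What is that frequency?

fs/2 = 14.83 kHz.
60.68 kHz mod fs = 1.36 kHz.
1.36 kHz ≤ fs/2 = 14.83 kHz, appears at 1.36 kHz.
77.22 kHz mod fs = 17.9 kHz.
17.9 kHz > fs/2 = 14.83 kHz, folds to fs − 17.9 kHz = 11.76 kHz.
31.02 kHz mod fs = 1.36 kHz.
1.36 kHz ≤ fs/2 = 14.83 kHz, appears at 1.36 kHz.
6.22 kHz ≤ fs/2 = 14.83 kHz, passes unchanged.
66.68 kHz mod fs = 7.36 kHz.
7.36 kHz ≤ fs/2 = 14.83 kHz, appears at 7.36 kHz.
31.02 kHz and 60.68 kHz both map to 1.36 kHz.

1.36 kHz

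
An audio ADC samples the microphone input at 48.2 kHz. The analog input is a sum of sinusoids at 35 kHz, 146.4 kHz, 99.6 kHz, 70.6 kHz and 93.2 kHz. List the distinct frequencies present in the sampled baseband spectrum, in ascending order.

fs/2 = 24.1 kHz.
35 kHz > fs/2 = 24.1 kHz, folds to fs − 35 kHz = 13.2 kHz.
146.4 kHz mod fs = 1.8 kHz.
1.8 kHz ≤ fs/2 = 24.1 kHz, appears at 1.8 kHz.
99.6 kHz mod fs = 3.2 kHz.
3.2 kHz ≤ fs/2 = 24.1 kHz, appears at 3.2 kHz.
70.6 kHz mod fs = 22.4 kHz.
22.4 kHz ≤ fs/2 = 24.1 kHz, appears at 22.4 kHz.
93.2 kHz mod fs = 45 kHz.
45 kHz > fs/2 = 24.1 kHz, folds to fs − 45 kHz = 3.2 kHz.
Distinct values: {1.8 kHz, 3.2 kHz, 13.2 kHz, 22.4 kHz}.

1.8 kHz, 3.2 kHz, 13.2 kHz, 22.4 kHz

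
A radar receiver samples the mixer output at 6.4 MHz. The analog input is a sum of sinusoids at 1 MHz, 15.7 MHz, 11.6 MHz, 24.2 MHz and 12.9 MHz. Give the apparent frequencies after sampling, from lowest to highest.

0.1 MHz, 1 MHz, 1.2 MHz, 1.4 MHz, 2.9 MHz

fs/2 = 3.2 MHz.
1 MHz ≤ fs/2 = 3.2 MHz, passes unchanged.
15.7 MHz mod fs = 2.9 MHz.
2.9 MHz ≤ fs/2 = 3.2 MHz, appears at 2.9 MHz.
11.6 MHz mod fs = 5.2 MHz.
5.2 MHz > fs/2 = 3.2 MHz, folds to fs − 5.2 MHz = 1.2 MHz.
24.2 MHz mod fs = 5 MHz.
5 MHz > fs/2 = 3.2 MHz, folds to fs − 5 MHz = 1.4 MHz.
12.9 MHz mod fs = 0.1 MHz.
0.1 MHz ≤ fs/2 = 3.2 MHz, appears at 0.1 MHz.
Distinct values: {0.1 MHz, 1 MHz, 1.2 MHz, 1.4 MHz, 2.9 MHz}.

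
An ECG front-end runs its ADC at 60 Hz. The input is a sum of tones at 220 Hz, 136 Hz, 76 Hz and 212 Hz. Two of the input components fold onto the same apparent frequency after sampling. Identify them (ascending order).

fs/2 = 30 Hz.
220 Hz mod fs = 40 Hz.
40 Hz > fs/2 = 30 Hz, folds to fs − 40 Hz = 20 Hz.
136 Hz mod fs = 16 Hz.
16 Hz ≤ fs/2 = 30 Hz, appears at 16 Hz.
76 Hz mod fs = 16 Hz.
16 Hz ≤ fs/2 = 30 Hz, appears at 16 Hz.
212 Hz mod fs = 32 Hz.
32 Hz > fs/2 = 30 Hz, folds to fs − 32 Hz = 28 Hz.
76 Hz and 136 Hz both map to 16 Hz.

76 Hz, 136 Hz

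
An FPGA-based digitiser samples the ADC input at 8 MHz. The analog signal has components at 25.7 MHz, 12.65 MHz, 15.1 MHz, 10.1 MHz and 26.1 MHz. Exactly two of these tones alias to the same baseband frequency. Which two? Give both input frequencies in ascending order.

10.1 MHz, 26.1 MHz

fs/2 = 4 MHz.
25.7 MHz mod fs = 1.7 MHz.
1.7 MHz ≤ fs/2 = 4 MHz, appears at 1.7 MHz.
12.65 MHz mod fs = 4.65 MHz.
4.65 MHz > fs/2 = 4 MHz, folds to fs − 4.65 MHz = 3.35 MHz.
15.1 MHz mod fs = 7.1 MHz.
7.1 MHz > fs/2 = 4 MHz, folds to fs − 7.1 MHz = 0.9 MHz.
10.1 MHz mod fs = 2.1 MHz.
2.1 MHz ≤ fs/2 = 4 MHz, appears at 2.1 MHz.
26.1 MHz mod fs = 2.1 MHz.
2.1 MHz ≤ fs/2 = 4 MHz, appears at 2.1 MHz.
10.1 MHz and 26.1 MHz both map to 2.1 MHz.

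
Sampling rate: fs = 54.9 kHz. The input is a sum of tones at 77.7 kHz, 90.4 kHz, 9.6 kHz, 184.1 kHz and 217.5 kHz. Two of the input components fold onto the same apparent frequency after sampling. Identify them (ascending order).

fs/2 = 27.45 kHz.
77.7 kHz mod fs = 22.8 kHz.
22.8 kHz ≤ fs/2 = 27.45 kHz, appears at 22.8 kHz.
90.4 kHz mod fs = 35.5 kHz.
35.5 kHz > fs/2 = 27.45 kHz, folds to fs − 35.5 kHz = 19.4 kHz.
9.6 kHz ≤ fs/2 = 27.45 kHz, passes unchanged.
184.1 kHz mod fs = 19.4 kHz.
19.4 kHz ≤ fs/2 = 27.45 kHz, appears at 19.4 kHz.
217.5 kHz mod fs = 52.8 kHz.
52.8 kHz > fs/2 = 27.45 kHz, folds to fs − 52.8 kHz = 2.1 kHz.
90.4 kHz and 184.1 kHz both map to 19.4 kHz.

90.4 kHz, 184.1 kHz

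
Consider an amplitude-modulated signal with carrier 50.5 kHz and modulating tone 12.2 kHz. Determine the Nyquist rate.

125.4 kHz

AM sidebands sit at fc ± fm = 38.3 kHz and 62.7 kHz.
Highest-frequency component: 62.7 kHz.
Nyquist rate = 2 × 62.7 kHz = 125.4 kHz.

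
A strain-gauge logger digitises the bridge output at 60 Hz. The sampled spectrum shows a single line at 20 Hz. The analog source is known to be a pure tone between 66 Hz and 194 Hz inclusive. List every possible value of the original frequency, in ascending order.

80 Hz, 100 Hz, 140 Hz, 160 Hz

Frequencies that alias to 20 Hz are k·fs ± 20 Hz for integer k ≥ 0.
k=0: 20 Hz.
k=1: 40 Hz, 80 Hz.
k=2: 100 Hz, 140 Hz.
k=3: 160 Hz, 200 Hz.
k=4: 220 Hz, 260 Hz.
Within [66 Hz, 194 Hz]: 80 Hz, 100 Hz, 140 Hz, 160 Hz.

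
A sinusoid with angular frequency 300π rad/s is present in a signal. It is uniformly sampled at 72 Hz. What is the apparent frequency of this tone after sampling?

ω = 300π rad/s → f = ω/(2π) = 150 Hz.
150 Hz mod fs = 6 Hz.
6 Hz ≤ fs/2 = 36 Hz, appears at 6 Hz.

6 Hz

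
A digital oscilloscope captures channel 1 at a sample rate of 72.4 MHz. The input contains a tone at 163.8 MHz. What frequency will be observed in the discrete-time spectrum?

19 MHz

163.8 MHz mod fs = 19 MHz.
19 MHz ≤ fs/2 = 36.2 MHz, appears at 19 MHz.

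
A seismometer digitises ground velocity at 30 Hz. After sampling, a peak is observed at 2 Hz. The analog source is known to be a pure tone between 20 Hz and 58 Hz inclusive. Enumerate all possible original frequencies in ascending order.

Frequencies that alias to 2 Hz are k·fs ± 2 Hz for integer k ≥ 0.
k=0: 2 Hz.
k=1: 28 Hz, 32 Hz.
k=2: 58 Hz, 62 Hz.
k=3: 88 Hz, 92 Hz.
Within [20 Hz, 58 Hz]: 28 Hz, 32 Hz, 58 Hz.

28 Hz, 32 Hz, 58 Hz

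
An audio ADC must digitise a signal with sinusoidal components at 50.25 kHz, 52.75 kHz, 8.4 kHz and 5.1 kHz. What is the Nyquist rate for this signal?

105.5 kHz

Highest-frequency component: 52.75 kHz.
Nyquist rate = 2 × 52.75 kHz = 105.5 kHz.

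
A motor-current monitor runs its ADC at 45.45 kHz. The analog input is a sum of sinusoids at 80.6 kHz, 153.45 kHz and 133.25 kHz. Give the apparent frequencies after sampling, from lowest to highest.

fs/2 = 22.725 kHz.
80.6 kHz mod fs = 35.15 kHz.
35.15 kHz > fs/2 = 22.725 kHz, folds to fs − 35.15 kHz = 10.3 kHz.
153.45 kHz mod fs = 17.1 kHz.
17.1 kHz ≤ fs/2 = 22.725 kHz, appears at 17.1 kHz.
133.25 kHz mod fs = 42.35 kHz.
42.35 kHz > fs/2 = 22.725 kHz, folds to fs − 42.35 kHz = 3.1 kHz.
Distinct values: {3.1 kHz, 10.3 kHz, 17.1 kHz}.

3.1 kHz, 10.3 kHz, 17.1 kHz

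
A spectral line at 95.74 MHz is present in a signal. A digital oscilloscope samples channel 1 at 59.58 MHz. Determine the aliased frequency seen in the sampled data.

95.74 MHz mod fs = 36.16 MHz.
36.16 MHz > fs/2 = 29.79 MHz, folds to fs − 36.16 MHz = 23.42 MHz.

23.42 MHz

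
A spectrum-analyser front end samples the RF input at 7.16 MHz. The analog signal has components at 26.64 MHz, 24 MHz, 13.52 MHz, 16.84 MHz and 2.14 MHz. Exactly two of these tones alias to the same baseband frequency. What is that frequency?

fs/2 = 3.58 MHz.
26.64 MHz mod fs = 5.16 MHz.
5.16 MHz > fs/2 = 3.58 MHz, folds to fs − 5.16 MHz = 2 MHz.
24 MHz mod fs = 2.52 MHz.
2.52 MHz ≤ fs/2 = 3.58 MHz, appears at 2.52 MHz.
13.52 MHz mod fs = 6.36 MHz.
6.36 MHz > fs/2 = 3.58 MHz, folds to fs − 6.36 MHz = 0.8 MHz.
16.84 MHz mod fs = 2.52 MHz.
2.52 MHz ≤ fs/2 = 3.58 MHz, appears at 2.52 MHz.
2.14 MHz ≤ fs/2 = 3.58 MHz, passes unchanged.
16.84 MHz and 24 MHz both map to 2.52 MHz.

2.52 MHz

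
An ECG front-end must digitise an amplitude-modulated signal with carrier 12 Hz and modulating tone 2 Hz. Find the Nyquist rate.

28 Hz

AM sidebands sit at fc ± fm = 10 Hz and 14 Hz.
Highest-frequency component: 14 Hz.
Nyquist rate = 2 × 14 Hz = 28 Hz.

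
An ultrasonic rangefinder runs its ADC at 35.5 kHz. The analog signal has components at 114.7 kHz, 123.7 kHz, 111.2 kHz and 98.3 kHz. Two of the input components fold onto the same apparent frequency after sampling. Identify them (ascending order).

98.3 kHz, 114.7 kHz

fs/2 = 17.75 kHz.
114.7 kHz mod fs = 8.2 kHz.
8.2 kHz ≤ fs/2 = 17.75 kHz, appears at 8.2 kHz.
123.7 kHz mod fs = 17.2 kHz.
17.2 kHz ≤ fs/2 = 17.75 kHz, appears at 17.2 kHz.
111.2 kHz mod fs = 4.7 kHz.
4.7 kHz ≤ fs/2 = 17.75 kHz, appears at 4.7 kHz.
98.3 kHz mod fs = 27.3 kHz.
27.3 kHz > fs/2 = 17.75 kHz, folds to fs − 27.3 kHz = 8.2 kHz.
98.3 kHz and 114.7 kHz both map to 8.2 kHz.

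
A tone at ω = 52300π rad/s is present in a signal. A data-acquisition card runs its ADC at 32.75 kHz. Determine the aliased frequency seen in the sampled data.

6.6 kHz

ω = 52300π rad/s → f = ω/(2π) = 26150 Hz = 26.15 kHz.
26.15 kHz > fs/2 = 16.375 kHz, folds to fs − 26.15 kHz = 6.6 kHz.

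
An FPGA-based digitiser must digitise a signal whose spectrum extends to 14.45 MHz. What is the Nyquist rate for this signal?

Nyquist rate = 2 × 14.45 MHz = 28.9 MHz.

28.9 MHz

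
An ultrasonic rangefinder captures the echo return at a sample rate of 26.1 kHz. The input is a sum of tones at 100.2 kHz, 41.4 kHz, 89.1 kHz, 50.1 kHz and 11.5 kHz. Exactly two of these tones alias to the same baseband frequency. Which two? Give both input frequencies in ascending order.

fs/2 = 13.05 kHz.
100.2 kHz mod fs = 21.9 kHz.
21.9 kHz > fs/2 = 13.05 kHz, folds to fs − 21.9 kHz = 4.2 kHz.
41.4 kHz mod fs = 15.3 kHz.
15.3 kHz > fs/2 = 13.05 kHz, folds to fs − 15.3 kHz = 10.8 kHz.
89.1 kHz mod fs = 10.8 kHz.
10.8 kHz ≤ fs/2 = 13.05 kHz, appears at 10.8 kHz.
50.1 kHz mod fs = 24 kHz.
24 kHz > fs/2 = 13.05 kHz, folds to fs − 24 kHz = 2.1 kHz.
11.5 kHz ≤ fs/2 = 13.05 kHz, passes unchanged.
41.4 kHz and 89.1 kHz both map to 10.8 kHz.

41.4 kHz, 89.1 kHz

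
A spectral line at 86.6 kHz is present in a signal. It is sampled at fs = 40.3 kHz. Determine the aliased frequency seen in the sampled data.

86.6 kHz mod fs = 6 kHz.
6 kHz ≤ fs/2 = 20.15 kHz, appears at 6 kHz.

6 kHz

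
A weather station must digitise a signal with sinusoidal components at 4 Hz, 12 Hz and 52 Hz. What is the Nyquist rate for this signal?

Highest-frequency component: 52 Hz.
Nyquist rate = 2 × 52 Hz = 104 Hz.

104 Hz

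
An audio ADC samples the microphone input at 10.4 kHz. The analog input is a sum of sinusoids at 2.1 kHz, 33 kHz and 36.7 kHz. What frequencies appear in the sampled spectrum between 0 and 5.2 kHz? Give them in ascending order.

1.8 kHz, 2.1 kHz, 4.9 kHz

fs/2 = 5.2 kHz.
2.1 kHz ≤ fs/2 = 5.2 kHz, passes unchanged.
33 kHz mod fs = 1.8 kHz.
1.8 kHz ≤ fs/2 = 5.2 kHz, appears at 1.8 kHz.
36.7 kHz mod fs = 5.5 kHz.
5.5 kHz > fs/2 = 5.2 kHz, folds to fs − 5.5 kHz = 4.9 kHz.
Distinct values: {1.8 kHz, 2.1 kHz, 4.9 kHz}.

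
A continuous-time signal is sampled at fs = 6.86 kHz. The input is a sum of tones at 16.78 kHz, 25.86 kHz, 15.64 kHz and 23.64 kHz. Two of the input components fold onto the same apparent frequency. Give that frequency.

fs/2 = 3.43 kHz.
16.78 kHz mod fs = 3.06 kHz.
3.06 kHz ≤ fs/2 = 3.43 kHz, appears at 3.06 kHz.
25.86 kHz mod fs = 5.28 kHz.
5.28 kHz > fs/2 = 3.43 kHz, folds to fs − 5.28 kHz = 1.58 kHz.
15.64 kHz mod fs = 1.92 kHz.
1.92 kHz ≤ fs/2 = 3.43 kHz, appears at 1.92 kHz.
23.64 kHz mod fs = 3.06 kHz.
3.06 kHz ≤ fs/2 = 3.43 kHz, appears at 3.06 kHz.
16.78 kHz and 23.64 kHz both map to 3.06 kHz.

3.06 kHz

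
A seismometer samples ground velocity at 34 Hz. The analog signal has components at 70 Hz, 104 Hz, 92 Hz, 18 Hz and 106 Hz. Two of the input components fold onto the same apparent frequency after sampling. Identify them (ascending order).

fs/2 = 17 Hz.
70 Hz mod fs = 2 Hz.
2 Hz ≤ fs/2 = 17 Hz, appears at 2 Hz.
104 Hz mod fs = 2 Hz.
2 Hz ≤ fs/2 = 17 Hz, appears at 2 Hz.
92 Hz mod fs = 24 Hz.
24 Hz > fs/2 = 17 Hz, folds to fs − 24 Hz = 10 Hz.
18 Hz > fs/2 = 17 Hz, folds to fs − 18 Hz = 16 Hz.
106 Hz mod fs = 4 Hz.
4 Hz ≤ fs/2 = 17 Hz, appears at 4 Hz.
70 Hz and 104 Hz both map to 2 Hz.

70 Hz, 104 Hz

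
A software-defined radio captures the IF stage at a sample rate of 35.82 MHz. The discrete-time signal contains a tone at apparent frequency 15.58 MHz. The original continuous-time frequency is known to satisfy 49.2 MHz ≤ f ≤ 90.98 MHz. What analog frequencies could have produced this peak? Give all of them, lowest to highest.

51.4 MHz, 56.06 MHz, 87.22 MHz

Frequencies that alias to 15.58 MHz are k·fs ± 15.58 MHz for integer k ≥ 0.
k=0: 15.58 MHz.
k=1: 20.24 MHz, 51.4 MHz.
k=2: 56.06 MHz, 87.22 MHz.
k=3: 91.88 MHz, 123.04 MHz.
Within [49.2 MHz, 90.98 MHz]: 51.4 MHz, 56.06 MHz, 87.22 MHz.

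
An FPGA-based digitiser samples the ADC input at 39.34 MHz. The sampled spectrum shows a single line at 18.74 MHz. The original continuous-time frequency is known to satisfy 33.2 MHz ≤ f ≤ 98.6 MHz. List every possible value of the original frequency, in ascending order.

58.08 MHz, 59.94 MHz, 97.42 MHz

Frequencies that alias to 18.74 MHz are k·fs ± 18.74 MHz for integer k ≥ 0.
k=0: 18.74 MHz.
k=1: 20.6 MHz, 58.08 MHz.
k=2: 59.94 MHz, 97.42 MHz.
k=3: 99.28 MHz, 136.76 MHz.
Within [33.2 MHz, 98.6 MHz]: 58.08 MHz, 59.94 MHz, 97.42 MHz.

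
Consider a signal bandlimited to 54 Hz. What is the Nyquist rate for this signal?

Nyquist rate = 2 × 54 Hz = 108 Hz.

108 Hz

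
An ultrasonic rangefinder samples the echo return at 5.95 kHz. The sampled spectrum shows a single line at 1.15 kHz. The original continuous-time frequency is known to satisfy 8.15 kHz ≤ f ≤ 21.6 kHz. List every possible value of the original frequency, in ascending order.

Frequencies that alias to 1.15 kHz are k·fs ± 1.15 kHz for integer k ≥ 0.
k=0: 1.15 kHz.
k=1: 4.8 kHz, 7.1 kHz.
k=2: 10.75 kHz, 13.05 kHz.
k=3: 16.7 kHz, 19 kHz.
k=4: 22.65 kHz, 24.95 kHz.
Within [8.15 kHz, 21.6 kHz]: 10.75 kHz, 13.05 kHz, 16.7 kHz, 19 kHz.

10.75 kHz, 13.05 kHz, 16.7 kHz, 19 kHz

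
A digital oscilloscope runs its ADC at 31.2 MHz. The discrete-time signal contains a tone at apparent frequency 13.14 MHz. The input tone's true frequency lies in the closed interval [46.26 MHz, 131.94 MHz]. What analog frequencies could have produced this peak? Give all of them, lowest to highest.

Frequencies that alias to 13.14 MHz are k·fs ± 13.14 MHz for integer k ≥ 0.
k=0: 13.14 MHz.
k=1: 18.06 MHz, 44.34 MHz.
k=2: 49.26 MHz, 75.54 MHz.
k=3: 80.46 MHz, 106.74 MHz.
k=4: 111.66 MHz, 137.94 MHz.
k=5: 142.86 MHz, 169.14 MHz.
Within [46.26 MHz, 131.94 MHz]: 49.26 MHz, 75.54 MHz, 80.46 MHz, 106.74 MHz, 111.66 MHz.

49.26 MHz, 75.54 MHz, 80.46 MHz, 106.74 MHz, 111.66 MHz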